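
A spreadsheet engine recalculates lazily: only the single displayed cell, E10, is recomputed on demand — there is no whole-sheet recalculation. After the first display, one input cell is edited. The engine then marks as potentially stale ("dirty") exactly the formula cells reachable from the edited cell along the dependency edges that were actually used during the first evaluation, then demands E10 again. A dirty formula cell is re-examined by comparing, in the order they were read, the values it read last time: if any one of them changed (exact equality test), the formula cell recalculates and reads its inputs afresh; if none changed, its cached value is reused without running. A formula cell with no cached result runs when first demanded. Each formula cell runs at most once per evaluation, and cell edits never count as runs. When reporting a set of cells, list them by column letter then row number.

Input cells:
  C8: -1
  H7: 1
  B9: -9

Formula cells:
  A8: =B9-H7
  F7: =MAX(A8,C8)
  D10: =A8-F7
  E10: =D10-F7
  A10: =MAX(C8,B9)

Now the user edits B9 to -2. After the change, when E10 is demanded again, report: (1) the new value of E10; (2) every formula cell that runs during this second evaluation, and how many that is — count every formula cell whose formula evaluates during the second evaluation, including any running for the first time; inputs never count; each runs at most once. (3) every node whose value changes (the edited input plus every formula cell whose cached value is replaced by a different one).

First evaluation (everything demanded from the output):
  A8 = -9 - 1 = -10
  F7 = MAX(-10, -1) = -1
  D10 = -10 - -1 = -9
  E10 = -9 - -1 = -8

Propagation after the edit:
  A8: runs — B9 -9->-2; result -3.
  F7: runs — A8 -10->-3; result -1 (same value as before).
  D10: runs — A8 -10->-3; result -2.
  E10: runs — D10 -9->-2; result -1.

New value of E10: -1.
Formula cells that run: A8, D10, E10, F7 — 4 in total.
Values that change: A8, B9, D10, E10.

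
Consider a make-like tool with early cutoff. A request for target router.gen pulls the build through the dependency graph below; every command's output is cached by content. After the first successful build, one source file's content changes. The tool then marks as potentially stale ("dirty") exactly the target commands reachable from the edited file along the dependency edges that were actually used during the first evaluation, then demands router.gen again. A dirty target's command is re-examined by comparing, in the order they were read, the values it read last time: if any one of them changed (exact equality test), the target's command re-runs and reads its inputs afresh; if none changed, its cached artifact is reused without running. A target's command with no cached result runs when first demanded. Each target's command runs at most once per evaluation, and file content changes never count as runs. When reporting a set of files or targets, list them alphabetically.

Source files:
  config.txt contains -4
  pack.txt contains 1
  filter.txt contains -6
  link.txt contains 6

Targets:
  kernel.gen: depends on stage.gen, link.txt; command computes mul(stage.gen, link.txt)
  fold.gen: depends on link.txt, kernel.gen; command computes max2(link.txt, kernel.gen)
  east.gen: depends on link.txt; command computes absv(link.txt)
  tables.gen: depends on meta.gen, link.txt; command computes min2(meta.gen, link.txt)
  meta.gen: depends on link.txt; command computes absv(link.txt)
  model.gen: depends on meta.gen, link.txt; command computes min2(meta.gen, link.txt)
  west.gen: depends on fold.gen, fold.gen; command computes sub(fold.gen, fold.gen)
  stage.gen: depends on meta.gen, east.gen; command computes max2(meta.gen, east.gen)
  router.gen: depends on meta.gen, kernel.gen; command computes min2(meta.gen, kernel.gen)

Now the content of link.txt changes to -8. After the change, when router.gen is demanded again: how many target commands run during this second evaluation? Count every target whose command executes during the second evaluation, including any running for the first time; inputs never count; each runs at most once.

5 target commands run: east.gen, kernel.gen, meta.gen, router.gen, stage.gen.

First demand of the output computes:
  east.gen = absv(6) = 6
  meta.gen = absv(6) = 6
  stage.gen = max2(6, 6) = 6
  kernel.gen = mul(6, 6) = 36
  router.gen = min2(6, 36) = 6

After the edit, cleaning proceeds:
  east.gen: a read changed (link.txt 6->-8) — executes, giving 8.
  meta.gen: a read changed (link.txt 6->-8) — executes, giving 8.
  stage.gen: a read changed (meta.gen 6->8; east.gen 6->8) — executes, giving 8.
  kernel.gen: a read changed (stage.gen 6->8; link.txt 6->-8) — executes, giving -64.
  router.gen: a read changed (meta.gen 6->8; kernel.gen 36->-64) — executes, giving -64.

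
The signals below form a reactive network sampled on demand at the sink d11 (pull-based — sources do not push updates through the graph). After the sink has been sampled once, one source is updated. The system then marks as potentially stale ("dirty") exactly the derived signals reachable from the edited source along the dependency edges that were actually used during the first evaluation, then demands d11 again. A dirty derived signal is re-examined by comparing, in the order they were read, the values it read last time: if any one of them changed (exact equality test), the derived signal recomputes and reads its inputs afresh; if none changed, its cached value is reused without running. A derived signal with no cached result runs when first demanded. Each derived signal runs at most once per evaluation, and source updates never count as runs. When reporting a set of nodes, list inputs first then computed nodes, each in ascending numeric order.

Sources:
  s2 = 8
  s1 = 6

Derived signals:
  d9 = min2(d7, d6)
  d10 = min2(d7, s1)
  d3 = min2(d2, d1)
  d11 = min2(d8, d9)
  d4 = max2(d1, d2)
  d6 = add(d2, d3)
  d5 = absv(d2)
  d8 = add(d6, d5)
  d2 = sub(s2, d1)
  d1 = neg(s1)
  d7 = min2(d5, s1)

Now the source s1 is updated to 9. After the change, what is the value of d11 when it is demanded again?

Initial pass — values computed on the first demand:
  d1 = neg(6) = -6
  d2 = sub(8, -6) = 14
  d3 = min2(14, -6) = -6
  d5 = absv(14) = 14
  d6 = add(14, -6) = 8
  d7 = min2(14, 6) = 6
  d8 = add(8, 14) = 22
  d9 = min2(6, 8) = 6
  d11 = min2(22, 6) = 6

Second demand — change propagation:
  d1: re-runs because s1 6->9; new result -9.
  d2: re-runs because d1 -6->-9; new result 17.
  d3: re-runs because d2 14->17; d1 -6->-9; new result -9.
  d5: re-runs because d2 14->17; new result 17.
  d6: re-runs because d2 14->17; d3 -6->-9; new result 8 (unchanged).
  d7: re-runs because d5 14->17; s1 6->9; new result 9.
  d8: re-runs because d5 14->17; new result 25.
  d9: re-runs because d7 6->9; new result 8.
  d11: re-runs because d8 22->25; d9 6->8; new result 8.

d11 now evaluates to 8.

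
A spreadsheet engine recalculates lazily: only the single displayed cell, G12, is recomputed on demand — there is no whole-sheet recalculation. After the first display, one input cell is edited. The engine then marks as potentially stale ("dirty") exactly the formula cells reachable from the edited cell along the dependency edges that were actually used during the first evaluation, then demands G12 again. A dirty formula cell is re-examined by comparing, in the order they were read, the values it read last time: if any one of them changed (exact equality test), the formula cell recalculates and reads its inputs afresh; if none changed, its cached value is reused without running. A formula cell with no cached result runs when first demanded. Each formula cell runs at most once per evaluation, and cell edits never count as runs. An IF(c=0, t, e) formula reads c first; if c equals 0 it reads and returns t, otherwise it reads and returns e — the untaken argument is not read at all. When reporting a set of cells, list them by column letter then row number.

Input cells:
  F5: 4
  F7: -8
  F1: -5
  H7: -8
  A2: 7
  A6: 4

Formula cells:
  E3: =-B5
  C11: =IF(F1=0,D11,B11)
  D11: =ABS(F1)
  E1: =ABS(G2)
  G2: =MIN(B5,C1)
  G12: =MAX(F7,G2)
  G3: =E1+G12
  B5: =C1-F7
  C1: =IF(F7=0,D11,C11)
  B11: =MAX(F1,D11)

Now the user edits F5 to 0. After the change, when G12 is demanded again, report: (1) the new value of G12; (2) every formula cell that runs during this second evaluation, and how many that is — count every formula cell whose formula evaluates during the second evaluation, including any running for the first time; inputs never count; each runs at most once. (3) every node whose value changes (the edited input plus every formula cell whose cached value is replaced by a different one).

First evaluation (everything demanded from the output):
  D11 = ABS(-5) = 5
  B11 = MAX(-5, 5) = 5
  C11 = IF(F1=0: F1=-5 -> else branch B11) = 5
  C1 = IF(F7=0: F7=-8 -> else branch C11) = 5
  B5 = 5 - -8 = 13
  G2 = MIN(13, 5) = 5
  G12 = MAX(-8, 5) = 5

Propagation after the edit:
  F5 feeds no computation that the output demands — nothing is marked dirty and nothing runs.

Key observation: F5 is never demanded by the output, so the edit triggers no recomputation at all.

New value of G12: 5.
Formula cells that run: none — 0 in total.
Values that change: F5.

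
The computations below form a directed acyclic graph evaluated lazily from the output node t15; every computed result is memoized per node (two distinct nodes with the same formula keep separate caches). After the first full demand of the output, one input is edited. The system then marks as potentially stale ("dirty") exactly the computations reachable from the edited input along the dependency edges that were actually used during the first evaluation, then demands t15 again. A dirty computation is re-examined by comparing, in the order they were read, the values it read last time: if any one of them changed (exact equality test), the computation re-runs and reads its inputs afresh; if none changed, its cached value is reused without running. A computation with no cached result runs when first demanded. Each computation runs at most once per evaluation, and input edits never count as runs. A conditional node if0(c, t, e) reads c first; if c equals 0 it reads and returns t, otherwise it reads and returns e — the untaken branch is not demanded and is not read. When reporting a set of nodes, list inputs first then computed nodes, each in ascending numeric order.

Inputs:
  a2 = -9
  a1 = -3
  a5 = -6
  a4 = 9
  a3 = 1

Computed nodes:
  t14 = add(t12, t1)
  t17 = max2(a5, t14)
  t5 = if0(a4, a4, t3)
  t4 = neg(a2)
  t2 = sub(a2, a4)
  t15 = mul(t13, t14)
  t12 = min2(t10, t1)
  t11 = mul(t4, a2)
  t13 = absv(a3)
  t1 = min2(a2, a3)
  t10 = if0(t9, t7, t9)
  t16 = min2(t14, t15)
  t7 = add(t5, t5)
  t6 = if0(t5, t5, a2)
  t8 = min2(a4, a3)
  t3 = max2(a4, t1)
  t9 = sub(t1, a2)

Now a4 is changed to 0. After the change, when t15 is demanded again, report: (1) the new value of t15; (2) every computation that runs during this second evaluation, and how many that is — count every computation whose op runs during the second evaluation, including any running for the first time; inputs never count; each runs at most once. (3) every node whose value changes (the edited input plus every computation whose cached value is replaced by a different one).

Demanding t15 again yields -18.
4 computations run: t5, t7, t10, t12.
The nodes whose values change: a4, t5, t7, t10.
Note the branch switch — demand abandons t3, which is never re-examined.

First demand of the output computes:
  t1 = min2(-9, 1) = -9
  t3 = max2(9, -9) = 9
  t5 = if0(a4=9 -> else branch t3) = 9
  t7 = add(9, 9) = 18
  t9 = sub(-9, -9) = 0
  t10 = if0(t9=0 -> then branch t7) = 18
  t12 = min2(18, -9) = -9
  t13 = absv(1) = 1
  t14 = add(-9, -9) = -18
  t15 = mul(1, -18) = -18

After the edit, cleaning proceeds:
  t3: stays stale; no demand reaches it after the flip.
  t5: a read changed (a4 9->0) — executes, giving 0.
  t7: a read changed (t5 9->0; t5 9->0) — executes, giving 0.
  t10: a read changed (t7 18->0) — executes, giving 0.
  t12: a read changed (t10 18->0) — executes, giving -9 — identical to its old value.
  t14: dirty, but its reads are unchanged (t12 unchanged, t1 unchanged); cached -18 stands.
  t15: dirty, but its reads are unchanged (t13 unchanged, t14 unchanged); cached -18 stands.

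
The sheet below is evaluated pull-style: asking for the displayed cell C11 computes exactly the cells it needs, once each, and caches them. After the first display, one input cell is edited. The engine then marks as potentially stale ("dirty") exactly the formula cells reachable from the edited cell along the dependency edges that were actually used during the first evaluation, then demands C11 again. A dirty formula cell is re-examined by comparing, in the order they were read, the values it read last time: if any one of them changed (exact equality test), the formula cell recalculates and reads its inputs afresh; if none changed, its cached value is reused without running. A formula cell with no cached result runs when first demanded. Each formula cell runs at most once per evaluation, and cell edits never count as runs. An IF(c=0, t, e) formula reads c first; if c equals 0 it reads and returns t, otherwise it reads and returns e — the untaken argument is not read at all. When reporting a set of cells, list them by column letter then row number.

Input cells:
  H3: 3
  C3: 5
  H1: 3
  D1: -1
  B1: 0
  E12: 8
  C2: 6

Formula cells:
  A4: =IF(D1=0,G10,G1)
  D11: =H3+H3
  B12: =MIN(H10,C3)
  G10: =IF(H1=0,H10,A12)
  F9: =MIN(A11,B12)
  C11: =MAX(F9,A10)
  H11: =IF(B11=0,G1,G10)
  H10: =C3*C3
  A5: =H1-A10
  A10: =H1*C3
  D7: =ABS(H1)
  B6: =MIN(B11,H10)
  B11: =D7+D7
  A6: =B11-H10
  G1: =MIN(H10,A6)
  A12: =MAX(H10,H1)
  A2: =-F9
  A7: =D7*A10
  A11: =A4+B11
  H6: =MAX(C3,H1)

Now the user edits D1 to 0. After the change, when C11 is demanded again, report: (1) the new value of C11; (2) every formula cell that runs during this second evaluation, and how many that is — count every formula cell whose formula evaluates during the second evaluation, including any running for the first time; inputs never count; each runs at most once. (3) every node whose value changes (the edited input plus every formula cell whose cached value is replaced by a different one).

First demand of the output computes:
  A10 = 3 * 5 = 15
  D7 = ABS(3) = 3
  B11 = 3 + 3 = 6
  H10 = 5 * 5 = 25
  A6 = 6 - 25 = -19
  B12 = MIN(25, 5) = 5
  G1 = MIN(25, -19) = -19
  A4 = IF(D1=0: D1=-1 -> else branch G1) = -19
  A11 = -19 + 6 = -13
  F9 = MIN(-13, 5) = -13
  C11 = MAX(-13, 15) = 15

After the edit, cleaning proceeds:
  A12: had never run; runs now, result 25.
  G10: had never run; runs now, result 25.
  A4: a read changed (D1 -1->0) — executes, giving 25.
  A11: a read changed (A4 -19->25) — executes, giving 31.
  F9: a read changed (A11 -13->31) — executes, giving 5.
  C11: a read changed (F9 -13->5) — executes, giving 15 — identical to its old value.

Note the branch switch — A12, G10 had no cache and run now for the first time.

Demanding C11 again yields 15.
6 formula cells run: A4, A11, A12, C11, F9, G10.
The nodes whose values change: A4, A11, D1, F9.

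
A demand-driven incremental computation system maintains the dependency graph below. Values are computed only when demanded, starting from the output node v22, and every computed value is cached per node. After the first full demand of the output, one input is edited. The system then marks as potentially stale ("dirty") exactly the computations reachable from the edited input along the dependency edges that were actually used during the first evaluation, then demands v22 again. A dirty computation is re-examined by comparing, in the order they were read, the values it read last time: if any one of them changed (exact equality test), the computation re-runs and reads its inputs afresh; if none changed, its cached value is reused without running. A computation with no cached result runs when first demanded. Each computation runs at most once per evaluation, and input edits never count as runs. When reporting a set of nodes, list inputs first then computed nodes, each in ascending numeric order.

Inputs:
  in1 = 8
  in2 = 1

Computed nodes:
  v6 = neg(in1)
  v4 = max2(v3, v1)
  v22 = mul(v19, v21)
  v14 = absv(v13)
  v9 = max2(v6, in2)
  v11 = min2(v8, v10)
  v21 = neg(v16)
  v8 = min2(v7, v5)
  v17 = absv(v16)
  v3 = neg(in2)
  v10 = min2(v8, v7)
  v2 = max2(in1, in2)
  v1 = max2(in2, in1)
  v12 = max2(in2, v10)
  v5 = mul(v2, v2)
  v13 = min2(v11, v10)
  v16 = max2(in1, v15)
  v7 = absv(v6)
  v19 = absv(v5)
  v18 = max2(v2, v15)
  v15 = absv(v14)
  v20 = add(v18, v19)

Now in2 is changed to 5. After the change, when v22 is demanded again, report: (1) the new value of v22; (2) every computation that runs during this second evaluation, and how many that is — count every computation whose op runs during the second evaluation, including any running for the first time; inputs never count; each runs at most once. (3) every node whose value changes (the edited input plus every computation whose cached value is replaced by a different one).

New value of v22: -512.
Computations that run: v2 — 1 in total.
Values that change: in2.
Key observation: the change is absorbed at v2 — it re-runs but produces the same value, and the output's value is unchanged.

First evaluation (everything demanded from the output):
  v2 = max2(8, 1) = 8
  v5 = mul(8, 8) = 64
  v6 = neg(8) = -8
  v7 = absv(-8) = 8
  v8 = min2(8, 64) = 8
  v10 = min2(8, 8) = 8
  v11 = min2(8, 8) = 8
  v13 = min2(8, 8) = 8
  v14 = absv(8) = 8
  v15 = absv(8) = 8
  v16 = max2(8, 8) = 8
  v19 = absv(64) = 64
  v21 = neg(8) = -8
  v22 = mul(64, -8) = -512

Propagation after the edit:
  v2: runs — in2 1->5; result 8 (same value as before).
  v5: checked — values it read are unchanged (v2 unchanged, v2 unchanged); reused cached 64 without running.
  v8: checked — values it read are unchanged (v7 unchanged, v5 unchanged); reused cached 8 without running.
  v10: checked — values it read are unchanged (v8 unchanged, v7 unchanged); reused cached 8 without running.
  v11: checked — values it read are unchanged (v8 unchanged, v10 unchanged); reused cached 8 without running.
  v13: checked — values it read are unchanged (v11 unchanged, v10 unchanged); reused cached 8 without running.
  v14: checked — values it read are unchanged (v13 unchanged); reused cached 8 without running.
  v15: checked — values it read are unchanged (v14 unchanged); reused cached 8 without running.
  v16: checked — values it read are unchanged (in1 unchanged, v15 unchanged); reused cached 8 without running.
  v19: checked — values it read are unchanged (v5 unchanged); reused cached 64 without running.
  v21: checked — values it read are unchanged (v16 unchanged); reused cached -8 without running.
  v22: checked — values it read are unchanged (v19 unchanged, v21 unchanged); reused cached -512 without running.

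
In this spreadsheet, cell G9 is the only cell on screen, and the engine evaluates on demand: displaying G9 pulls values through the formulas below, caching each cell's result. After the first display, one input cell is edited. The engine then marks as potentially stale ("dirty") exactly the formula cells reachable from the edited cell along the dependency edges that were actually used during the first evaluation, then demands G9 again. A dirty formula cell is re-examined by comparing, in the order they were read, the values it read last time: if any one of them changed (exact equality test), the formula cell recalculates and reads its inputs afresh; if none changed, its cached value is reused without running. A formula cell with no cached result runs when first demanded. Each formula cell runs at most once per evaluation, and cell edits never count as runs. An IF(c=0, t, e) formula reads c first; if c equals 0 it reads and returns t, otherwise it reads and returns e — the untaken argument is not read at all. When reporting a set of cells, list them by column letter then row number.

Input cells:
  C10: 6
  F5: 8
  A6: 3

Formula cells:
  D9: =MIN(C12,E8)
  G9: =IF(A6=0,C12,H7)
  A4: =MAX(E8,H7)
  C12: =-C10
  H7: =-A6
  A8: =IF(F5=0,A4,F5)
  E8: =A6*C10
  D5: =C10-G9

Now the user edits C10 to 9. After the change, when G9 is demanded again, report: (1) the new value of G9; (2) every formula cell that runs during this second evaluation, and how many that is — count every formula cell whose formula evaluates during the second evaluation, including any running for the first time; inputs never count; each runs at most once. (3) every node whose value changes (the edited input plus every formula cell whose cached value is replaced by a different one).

Initial pass — values computed on the first demand:
  H7 = -(3) = -3
  G9 = IF(A6=0: A6=3 -> else branch H7) = -3

Second demand — change propagation:
  no demanded computation ever read C10, so the edit dirties nothing and nothing runs.

The important point: nothing the output needs ever reads C10, so the edit is invisible to it.

G9 now evaluates to -3.
Run set: none (0 run).
Changed values: C10.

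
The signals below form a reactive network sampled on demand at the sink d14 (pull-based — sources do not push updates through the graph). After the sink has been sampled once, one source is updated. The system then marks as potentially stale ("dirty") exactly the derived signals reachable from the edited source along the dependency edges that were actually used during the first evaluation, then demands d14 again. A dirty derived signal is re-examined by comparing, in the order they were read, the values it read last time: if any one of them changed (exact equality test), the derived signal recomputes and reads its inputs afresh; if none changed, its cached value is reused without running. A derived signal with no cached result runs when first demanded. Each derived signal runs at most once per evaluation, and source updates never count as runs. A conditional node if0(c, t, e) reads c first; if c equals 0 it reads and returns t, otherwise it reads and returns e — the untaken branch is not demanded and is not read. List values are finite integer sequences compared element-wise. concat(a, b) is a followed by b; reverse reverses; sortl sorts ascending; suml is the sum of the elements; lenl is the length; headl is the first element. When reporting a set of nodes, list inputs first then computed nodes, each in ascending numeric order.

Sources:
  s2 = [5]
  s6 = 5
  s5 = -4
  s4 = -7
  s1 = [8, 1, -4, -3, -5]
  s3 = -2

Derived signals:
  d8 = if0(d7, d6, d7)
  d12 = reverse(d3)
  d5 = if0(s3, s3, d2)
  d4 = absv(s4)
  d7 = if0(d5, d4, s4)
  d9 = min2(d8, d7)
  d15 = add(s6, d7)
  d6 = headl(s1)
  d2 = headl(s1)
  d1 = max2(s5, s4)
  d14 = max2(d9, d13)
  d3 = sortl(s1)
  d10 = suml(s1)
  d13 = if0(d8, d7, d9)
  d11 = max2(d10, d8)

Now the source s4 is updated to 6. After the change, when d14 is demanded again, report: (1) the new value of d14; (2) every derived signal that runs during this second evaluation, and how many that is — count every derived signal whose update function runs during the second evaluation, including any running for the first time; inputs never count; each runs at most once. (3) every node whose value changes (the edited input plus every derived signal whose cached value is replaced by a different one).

Initial pass — values computed on the first demand:
  d2 = headl([8, 1, -4, -3, -5]) = 8
  d5 = if0(s3=-2 -> else branch d2) = 8
  d7 = if0(d5=8 -> else branch s4) = -7
  d8 = if0(d7=-7 -> else branch d7) = -7
  d9 = min2(-7, -7) = -7
  d13 = if0(d8=-7 -> else branch d9) = -7
  d14 = max2(-7, -7) = -7

Second demand — change propagation:
  d7: re-runs because s4 -7->6; new result 6.
  d8: re-runs because d7 -7->6; d7 -7->6; new result 6.
  d9: re-runs because d8 -7->6; d7 -7->6; new result 6.
  d13: re-runs because d8 -7->6; d9 -7->6; new result 6.
  d14: re-runs because d9 -7->6; d13 -7->6; new result 6.

d14 now evaluates to 6.
Run set: d7, d8, d9, d13, d14 (5 run).
Changed values: s4, d7, d8, d9, d13, d14.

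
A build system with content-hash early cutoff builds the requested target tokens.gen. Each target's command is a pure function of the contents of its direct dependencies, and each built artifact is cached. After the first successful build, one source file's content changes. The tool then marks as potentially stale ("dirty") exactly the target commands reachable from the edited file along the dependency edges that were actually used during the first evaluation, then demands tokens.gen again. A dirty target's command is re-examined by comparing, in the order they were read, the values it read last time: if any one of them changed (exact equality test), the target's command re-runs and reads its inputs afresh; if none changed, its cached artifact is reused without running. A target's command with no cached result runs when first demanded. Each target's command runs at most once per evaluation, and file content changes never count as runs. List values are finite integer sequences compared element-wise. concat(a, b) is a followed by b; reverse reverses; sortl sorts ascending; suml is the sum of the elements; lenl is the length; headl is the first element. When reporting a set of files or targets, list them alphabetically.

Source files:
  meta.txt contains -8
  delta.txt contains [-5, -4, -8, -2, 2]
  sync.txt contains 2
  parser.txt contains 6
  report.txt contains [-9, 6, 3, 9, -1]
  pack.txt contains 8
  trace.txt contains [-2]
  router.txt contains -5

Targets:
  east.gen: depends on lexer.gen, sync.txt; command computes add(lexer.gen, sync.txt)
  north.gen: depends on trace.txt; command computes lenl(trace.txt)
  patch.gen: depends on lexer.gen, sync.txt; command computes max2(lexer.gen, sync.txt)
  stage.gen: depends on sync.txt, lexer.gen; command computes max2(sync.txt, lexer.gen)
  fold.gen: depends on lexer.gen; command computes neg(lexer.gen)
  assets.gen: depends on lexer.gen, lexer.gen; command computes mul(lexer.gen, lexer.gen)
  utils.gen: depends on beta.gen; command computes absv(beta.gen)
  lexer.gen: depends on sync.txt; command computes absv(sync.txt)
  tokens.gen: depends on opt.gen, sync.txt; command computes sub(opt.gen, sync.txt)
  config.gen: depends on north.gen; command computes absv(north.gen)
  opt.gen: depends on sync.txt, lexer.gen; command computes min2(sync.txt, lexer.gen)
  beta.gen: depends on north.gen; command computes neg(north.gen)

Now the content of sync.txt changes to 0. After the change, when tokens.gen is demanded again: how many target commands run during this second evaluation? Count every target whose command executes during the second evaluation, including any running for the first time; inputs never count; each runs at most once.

First evaluation (everything demanded from the output):
  lexer.gen = absv(2) = 2
  opt.gen = min2(2, 2) = 2
  tokens.gen = sub(2, 2) = 0

Propagation after the edit:
  lexer.gen: runs — sync.txt 2->0; result 0.
  opt.gen: runs — sync.txt 2->0; lexer.gen 2->0; result 0.
  tokens.gen: runs — opt.gen 2->0; sync.txt 2->0; result 0 (same value as before).

Target commands that run: lexer.gen, opt.gen, tokens.gen — 3 in total.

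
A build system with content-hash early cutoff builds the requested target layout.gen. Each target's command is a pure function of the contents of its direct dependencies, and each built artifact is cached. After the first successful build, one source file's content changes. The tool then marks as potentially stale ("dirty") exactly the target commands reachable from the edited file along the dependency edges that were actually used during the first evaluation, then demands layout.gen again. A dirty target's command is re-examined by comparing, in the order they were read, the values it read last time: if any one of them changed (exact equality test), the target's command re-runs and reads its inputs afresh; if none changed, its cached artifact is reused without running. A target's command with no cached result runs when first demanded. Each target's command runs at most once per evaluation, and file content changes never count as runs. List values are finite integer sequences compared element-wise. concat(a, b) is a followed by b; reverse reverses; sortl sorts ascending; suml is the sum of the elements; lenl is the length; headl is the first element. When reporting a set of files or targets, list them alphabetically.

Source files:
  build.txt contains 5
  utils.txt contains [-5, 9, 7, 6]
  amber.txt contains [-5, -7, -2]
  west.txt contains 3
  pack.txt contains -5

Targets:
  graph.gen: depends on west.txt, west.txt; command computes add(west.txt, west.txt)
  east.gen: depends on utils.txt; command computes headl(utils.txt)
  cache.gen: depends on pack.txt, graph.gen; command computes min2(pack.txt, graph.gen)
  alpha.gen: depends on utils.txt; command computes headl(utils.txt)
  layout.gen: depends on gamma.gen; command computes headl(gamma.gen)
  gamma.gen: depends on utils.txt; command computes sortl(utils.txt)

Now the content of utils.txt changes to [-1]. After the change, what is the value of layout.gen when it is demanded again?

First evaluation (everything demanded from the output):
  gamma.gen = sortl([-5, 9, 7, 6]) = [-5, 6, 7, 9]
  layout.gen = headl([-5, 6, 7, 9]) = -5

Propagation after the edit:
  gamma.gen: runs — utils.txt [-5, 9, 7, 6]->[-1]; result [-1].
  layout.gen: runs — gamma.gen [-5, 6, 7, 9]->[-1]; result -1.

New value of layout.gen: -1.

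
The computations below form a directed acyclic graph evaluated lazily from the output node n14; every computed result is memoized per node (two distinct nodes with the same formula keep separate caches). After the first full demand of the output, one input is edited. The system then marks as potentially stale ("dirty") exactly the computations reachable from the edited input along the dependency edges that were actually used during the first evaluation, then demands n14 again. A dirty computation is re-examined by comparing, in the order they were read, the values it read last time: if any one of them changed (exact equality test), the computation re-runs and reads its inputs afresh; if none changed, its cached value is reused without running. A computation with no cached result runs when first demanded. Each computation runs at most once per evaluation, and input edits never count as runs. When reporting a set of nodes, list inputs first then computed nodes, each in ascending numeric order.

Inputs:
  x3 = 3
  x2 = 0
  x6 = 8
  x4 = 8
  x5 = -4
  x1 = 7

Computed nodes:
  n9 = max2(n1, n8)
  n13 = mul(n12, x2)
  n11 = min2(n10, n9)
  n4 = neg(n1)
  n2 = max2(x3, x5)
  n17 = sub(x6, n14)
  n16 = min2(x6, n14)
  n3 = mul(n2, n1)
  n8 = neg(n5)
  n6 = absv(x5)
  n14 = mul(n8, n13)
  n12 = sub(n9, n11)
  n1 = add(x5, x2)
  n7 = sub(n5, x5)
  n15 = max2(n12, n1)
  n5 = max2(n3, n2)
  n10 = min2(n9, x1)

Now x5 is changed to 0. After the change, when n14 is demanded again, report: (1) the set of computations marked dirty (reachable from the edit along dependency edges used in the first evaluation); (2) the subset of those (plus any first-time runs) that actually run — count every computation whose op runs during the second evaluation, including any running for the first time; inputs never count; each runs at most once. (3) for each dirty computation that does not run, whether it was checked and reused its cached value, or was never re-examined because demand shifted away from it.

The edit dirties: n1, n2, n3, n5, n8, n9, n10, n11, n12, n13, n14.
8 computations run: n1, n2, n3, n5, n9, n10, n11, n12.
Cache hits after checking: n8, n13, n14.
Note where the cutoff bites: n8 is checked, finds nothing changed, and keeps its cache.

First demand of the output computes:
  n1 = add(-4, 0) = -4
  n2 = max2(3, -4) = 3
  n3 = mul(3, -4) = -12
  n5 = max2(-12, 3) = 3
  n8 = neg(3) = -3
  n9 = max2(-4, -3) = -3
  n10 = min2(-3, 7) = -3
  n11 = min2(-3, -3) = -3
  n12 = sub(-3, -3) = 0
  n13 = mul(0, 0) = 0
  n14 = mul(-3, 0) = 0

After the edit, cleaning proceeds:
  n1: a read changed (x5 -4->0) — executes, giving 0.
  n2: a read changed (x5 -4->0) — executes, giving 3 — identical to its old value.
  n3: a read changed (n1 -4->0) — executes, giving 0.
  n5: a read changed (n3 -12->0) — executes, giving 3 — identical to its old value.
  n8: dirty, but its reads are unchanged (n5 unchanged); cached -3 stands.
  n9: a read changed (n1 -4->0) — executes, giving 0.
  n10: a read changed (n9 -3->0) — executes, giving 0.
  n11: a read changed (n10 -3->0; n9 -3->0) — executes, giving 0.
  n12: a read changed (n9 -3->0; n11 -3->0) — executes, giving 0 — identical to its old value.
  n13: dirty, but its reads are unchanged (n12 unchanged, x2 unchanged); cached 0 stands.
  n14: dirty, but its reads are unchanged (n8 unchanged, n13 unchanged); cached 0 stands.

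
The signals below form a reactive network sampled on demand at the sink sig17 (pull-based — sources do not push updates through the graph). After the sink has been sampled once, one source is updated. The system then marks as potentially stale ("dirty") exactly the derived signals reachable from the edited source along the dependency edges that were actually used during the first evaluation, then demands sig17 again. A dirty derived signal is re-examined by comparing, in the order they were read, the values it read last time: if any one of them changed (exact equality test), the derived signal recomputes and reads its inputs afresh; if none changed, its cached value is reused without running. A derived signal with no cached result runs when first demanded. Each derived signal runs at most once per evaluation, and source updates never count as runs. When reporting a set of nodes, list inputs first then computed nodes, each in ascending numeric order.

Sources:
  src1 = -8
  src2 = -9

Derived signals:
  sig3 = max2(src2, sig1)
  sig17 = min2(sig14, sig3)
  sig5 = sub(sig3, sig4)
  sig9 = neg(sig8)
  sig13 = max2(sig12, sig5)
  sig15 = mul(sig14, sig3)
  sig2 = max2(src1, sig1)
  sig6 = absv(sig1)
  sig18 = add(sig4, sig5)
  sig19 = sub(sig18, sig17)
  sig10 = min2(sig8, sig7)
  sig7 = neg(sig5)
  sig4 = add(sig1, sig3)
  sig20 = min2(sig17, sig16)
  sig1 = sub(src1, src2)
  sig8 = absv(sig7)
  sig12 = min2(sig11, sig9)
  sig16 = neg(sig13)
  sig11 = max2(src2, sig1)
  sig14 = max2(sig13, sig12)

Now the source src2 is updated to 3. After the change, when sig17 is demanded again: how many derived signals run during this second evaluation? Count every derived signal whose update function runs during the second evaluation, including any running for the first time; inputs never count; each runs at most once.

Run set: sig1, sig3, sig4, sig5, sig7, sig8, sig9, sig11, sig12, sig13, sig14, sig17 (12 run).

Initial pass — values computed on the first demand:
  sig1 = sub(-8, -9) = 1
  sig3 = max2(-9, 1) = 1
  sig4 = add(1, 1) = 2
  sig5 = sub(1, 2) = -1
  sig7 = neg(-1) = 1
  sig8 = absv(1) = 1
  sig9 = neg(1) = -1
  sig11 = max2(-9, 1) = 1
  sig12 = min2(1, -1) = -1
  sig13 = max2(-1, -1) = -1
  sig14 = max2(-1, -1) = -1
  sig17 = min2(-1, 1) = -1

Second demand — change propagation:
  sig1: re-runs because src2 -9->3; new result -11.
  sig3: re-runs because src2 -9->3; sig1 1->-11; new result 3.
  sig4: re-runs because sig1 1->-11; sig3 1->3; new result -8.
  sig5: re-runs because sig3 1->3; sig4 2->-8; new result 11.
  sig7: re-runs because sig5 -1->11; new result -11.
  sig8: re-runs because sig7 1->-11; new result 11.
  sig9: re-runs because sig8 1->11; new result -11.
  sig11: re-runs because src2 -9->3; sig1 1->-11; new result 3.
  sig12: re-runs because sig11 1->3; sig9 -1->-11; new result -11.
  sig13: re-runs because sig12 -1->-11; sig5 -1->11; new result 11.
  sig14: re-runs because sig13 -1->11; sig12 -1->-11; new result 11.
  sig17: re-runs because sig14 -1->11; sig3 1->3; new result 3.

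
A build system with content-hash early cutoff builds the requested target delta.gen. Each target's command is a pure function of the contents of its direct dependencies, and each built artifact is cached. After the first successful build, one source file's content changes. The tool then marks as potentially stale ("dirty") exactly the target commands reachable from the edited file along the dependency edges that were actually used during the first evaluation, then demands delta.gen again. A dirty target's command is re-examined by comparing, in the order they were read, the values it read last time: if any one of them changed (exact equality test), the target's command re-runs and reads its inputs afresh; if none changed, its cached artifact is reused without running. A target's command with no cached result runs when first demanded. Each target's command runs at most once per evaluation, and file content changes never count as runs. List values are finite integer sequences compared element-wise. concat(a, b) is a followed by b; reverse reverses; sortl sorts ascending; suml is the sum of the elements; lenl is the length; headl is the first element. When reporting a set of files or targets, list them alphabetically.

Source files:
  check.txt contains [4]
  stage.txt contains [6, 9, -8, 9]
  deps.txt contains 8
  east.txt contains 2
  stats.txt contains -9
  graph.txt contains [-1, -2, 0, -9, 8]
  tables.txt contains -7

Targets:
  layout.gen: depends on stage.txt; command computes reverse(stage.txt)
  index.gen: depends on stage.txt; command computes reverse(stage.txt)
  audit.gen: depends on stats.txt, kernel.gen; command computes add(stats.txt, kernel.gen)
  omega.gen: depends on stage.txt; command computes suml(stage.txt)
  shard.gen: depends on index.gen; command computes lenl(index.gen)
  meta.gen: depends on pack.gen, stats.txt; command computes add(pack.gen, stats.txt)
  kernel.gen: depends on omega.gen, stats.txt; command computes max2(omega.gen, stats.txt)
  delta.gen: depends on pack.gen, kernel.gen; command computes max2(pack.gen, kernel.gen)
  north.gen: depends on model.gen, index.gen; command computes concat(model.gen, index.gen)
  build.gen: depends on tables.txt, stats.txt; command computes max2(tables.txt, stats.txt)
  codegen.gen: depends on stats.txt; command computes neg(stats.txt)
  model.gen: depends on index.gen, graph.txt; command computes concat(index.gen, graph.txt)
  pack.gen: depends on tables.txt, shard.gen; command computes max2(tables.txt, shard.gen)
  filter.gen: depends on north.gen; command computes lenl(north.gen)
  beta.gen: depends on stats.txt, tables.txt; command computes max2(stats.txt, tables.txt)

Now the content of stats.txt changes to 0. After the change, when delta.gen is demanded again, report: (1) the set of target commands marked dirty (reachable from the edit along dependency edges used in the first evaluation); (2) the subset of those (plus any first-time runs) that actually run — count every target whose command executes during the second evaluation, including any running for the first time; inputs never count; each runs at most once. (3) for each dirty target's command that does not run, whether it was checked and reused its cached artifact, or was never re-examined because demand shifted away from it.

First evaluation (everything demanded from the output):
  index.gen = reverse([6, 9, -8, 9]) = [9, -8, 9, 6]
  omega.gen = suml([6, 9, -8, 9]) = 16
  kernel.gen = max2(16, -9) = 16
  shard.gen = lenl([9, -8, 9, 6]) = 4
  pack.gen = max2(-7, 4) = 4
  delta.gen = max2(4, 16) = 16

Propagation after the edit:
  kernel.gen: runs — stats.txt -9->0; result 16 (same value as before).
  delta.gen: checked — values it read are unchanged (pack.gen unchanged, kernel.gen unchanged); reused cached 16 without running.

Key observation: the change is absorbed at kernel.gen — it re-runs but produces the same value, and the output's value is unchanged.

Marked dirty: delta.gen, kernel.gen.
Target commands that run: kernel.gen — 1 in total.
Checked but reused from cache: delta.gen.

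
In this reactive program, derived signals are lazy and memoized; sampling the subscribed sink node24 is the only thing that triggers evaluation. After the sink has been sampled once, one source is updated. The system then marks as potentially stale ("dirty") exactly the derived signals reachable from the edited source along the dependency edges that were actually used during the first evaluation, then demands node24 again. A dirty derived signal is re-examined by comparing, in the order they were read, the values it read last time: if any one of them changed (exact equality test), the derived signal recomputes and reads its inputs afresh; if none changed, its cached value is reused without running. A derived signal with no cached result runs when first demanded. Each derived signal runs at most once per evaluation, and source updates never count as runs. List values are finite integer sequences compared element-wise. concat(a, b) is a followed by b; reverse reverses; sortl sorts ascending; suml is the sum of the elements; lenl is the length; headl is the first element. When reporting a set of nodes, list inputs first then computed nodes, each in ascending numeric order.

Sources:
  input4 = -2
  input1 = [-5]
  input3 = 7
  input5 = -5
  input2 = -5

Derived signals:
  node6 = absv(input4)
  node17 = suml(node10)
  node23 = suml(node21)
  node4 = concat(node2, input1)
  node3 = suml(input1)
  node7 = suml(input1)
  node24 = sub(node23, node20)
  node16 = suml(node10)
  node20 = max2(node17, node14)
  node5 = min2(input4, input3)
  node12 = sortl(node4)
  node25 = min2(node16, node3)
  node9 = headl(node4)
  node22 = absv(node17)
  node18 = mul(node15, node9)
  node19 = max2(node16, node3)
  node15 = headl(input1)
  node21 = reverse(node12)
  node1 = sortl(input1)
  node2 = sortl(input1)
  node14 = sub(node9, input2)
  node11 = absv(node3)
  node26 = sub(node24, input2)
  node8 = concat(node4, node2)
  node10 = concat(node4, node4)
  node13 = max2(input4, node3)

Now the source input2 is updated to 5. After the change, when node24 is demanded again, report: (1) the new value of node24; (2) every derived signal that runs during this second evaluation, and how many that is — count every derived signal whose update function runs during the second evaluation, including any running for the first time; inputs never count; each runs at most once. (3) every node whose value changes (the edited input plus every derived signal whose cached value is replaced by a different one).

Demanding node24 again yields 0.
3 derived signals run: node14, node20, node24.
The nodes whose values change: input2, node14, node20, node24.

First demand of the output computes:
  node2 = sortl([-5]) = [-5]
  node4 = concat([-5], [-5]) = [-5, -5]
  node9 = headl([-5, -5]) = -5
  node10 = concat([-5, -5], [-5, -5]) = [-5, -5, -5, -5]
  node12 = sortl([-5, -5]) = [-5, -5]
  node14 = sub(-5, -5) = 0
  node17 = suml([-5, -5, -5, -5]) = -20
  node20 = max2(-20, 0) = 0
  node21 = reverse([-5, -5]) = [-5, -5]
  node23 = suml([-5, -5]) = -10
  node24 = sub(-10, 0) = -10

After the edit, cleaning proceeds:
  node14: a read changed (input2 -5->5) — executes, giving -10.
  node20: a read changed (node14 0->-10) — executes, giving -10.
  node24: a read changed (node20 0->-10) — executes, giving 0.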